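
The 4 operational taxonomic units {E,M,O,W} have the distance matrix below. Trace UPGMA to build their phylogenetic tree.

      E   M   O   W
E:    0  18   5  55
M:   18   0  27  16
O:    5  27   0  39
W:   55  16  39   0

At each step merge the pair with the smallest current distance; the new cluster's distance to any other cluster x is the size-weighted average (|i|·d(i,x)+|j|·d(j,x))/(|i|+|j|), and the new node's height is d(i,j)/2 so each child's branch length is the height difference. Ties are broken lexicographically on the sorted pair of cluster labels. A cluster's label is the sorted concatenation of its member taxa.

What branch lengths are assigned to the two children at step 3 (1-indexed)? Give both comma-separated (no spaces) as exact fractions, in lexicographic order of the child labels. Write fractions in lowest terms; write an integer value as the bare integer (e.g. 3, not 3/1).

119/8,75/8

iteration 1: select E,O (d=5); attach at lengths (5/2, 5/2); label the merged cluster EO
  updated: d(EO,M)=45/2, d(EO,W)=47
iteration 2: select M,W (d=16); attach at lengths (8, 8); label the merged cluster MW
  updated: d(EO,MW)=139/4
iteration 3: select EO,MW (d=139/4); attach at lengths (119/8, 75/8); label the merged cluster EMOW
final tree: ((E:5/2,O:5/2):119/8,(M:8,W:8):75/8)
total length: 181/4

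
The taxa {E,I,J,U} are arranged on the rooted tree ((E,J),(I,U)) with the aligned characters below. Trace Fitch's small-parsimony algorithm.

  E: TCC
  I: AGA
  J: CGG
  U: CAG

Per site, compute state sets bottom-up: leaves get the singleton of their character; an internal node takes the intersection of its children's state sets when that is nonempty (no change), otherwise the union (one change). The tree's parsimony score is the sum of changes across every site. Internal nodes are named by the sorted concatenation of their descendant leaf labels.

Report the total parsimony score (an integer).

6

site 0, node EJ: E={T} ∪ J={C} → {C,T} (+1)
site 0, node IU: I={A} ∪ U={C} → {A,C} (+1)
site 0, node EIJU: EJ={C,T} ∩ IU={A,C} → {C} (+0)
site 1, node EJ: E={C} ∪ J={G} → {C,G} (+1)
site 1, node IU: I={G} ∪ U={A} → {A,G} (+1)
site 1, node EIJU: EJ={C,G} ∩ IU={A,G} → {G} (+0)
site 2, node EJ: E={C} ∪ J={G} → {C,G} (+1)
site 2, node IU: I={A} ∪ U={G} → {A,G} (+1)
site 2, node EIJU: EJ={C,G} ∩ IU={A,G} → {G} (+0)
per-site changes: [2, 2, 2]; total = 6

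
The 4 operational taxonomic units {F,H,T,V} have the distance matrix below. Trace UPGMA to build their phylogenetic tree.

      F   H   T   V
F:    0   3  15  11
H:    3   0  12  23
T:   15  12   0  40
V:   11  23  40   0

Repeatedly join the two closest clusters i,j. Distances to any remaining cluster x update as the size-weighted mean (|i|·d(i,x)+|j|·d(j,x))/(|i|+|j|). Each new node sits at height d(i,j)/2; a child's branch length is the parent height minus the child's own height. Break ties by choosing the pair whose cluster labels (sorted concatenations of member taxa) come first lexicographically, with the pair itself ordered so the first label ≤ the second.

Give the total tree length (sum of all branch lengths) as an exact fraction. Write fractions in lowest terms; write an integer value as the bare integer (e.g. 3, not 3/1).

395/12

step 1: merge (F,H) at d=3; branch lengths F→3/2, H→3/2; new cluster FH
  updated: d(FH,T)=27/2, d(FH,V)=17
step 2: merge (FH,T) at d=27/2; branch lengths FH→21/4, T→27/4; new cluster FHT
  updated: d(FHT,V)=74/3
step 3: merge (FHT,V) at d=74/3; branch lengths FHT→67/12, V→37/3; new cluster FHTV
final tree: (((F:3/2,H:3/2):21/4,T:27/4):67/12,V:37/3)
total length: 395/12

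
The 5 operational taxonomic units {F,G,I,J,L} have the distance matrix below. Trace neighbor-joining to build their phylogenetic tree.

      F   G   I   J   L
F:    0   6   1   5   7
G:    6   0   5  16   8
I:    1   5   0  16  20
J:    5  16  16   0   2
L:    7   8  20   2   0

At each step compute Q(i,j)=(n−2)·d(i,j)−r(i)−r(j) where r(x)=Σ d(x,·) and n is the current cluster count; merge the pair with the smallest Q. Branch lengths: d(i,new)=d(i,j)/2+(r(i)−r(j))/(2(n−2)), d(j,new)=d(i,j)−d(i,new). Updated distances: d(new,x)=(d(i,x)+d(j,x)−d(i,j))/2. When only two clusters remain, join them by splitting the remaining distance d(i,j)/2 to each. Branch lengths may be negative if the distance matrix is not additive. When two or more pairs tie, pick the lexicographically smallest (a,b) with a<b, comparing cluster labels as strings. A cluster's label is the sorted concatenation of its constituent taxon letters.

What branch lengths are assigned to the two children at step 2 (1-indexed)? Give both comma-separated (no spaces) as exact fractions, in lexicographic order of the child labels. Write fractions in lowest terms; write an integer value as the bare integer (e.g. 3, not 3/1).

1. join J+L (d=2, Q=-70) ⇒ JL; edges |J|=4/3, |L|=2/3
  updated: d(F,JL)=5, d(G,JL)=11, d(I,JL)=17
2. join F+JL (d=5, Q=-35) ⇒ FJL; edges |F|=-11/4, |JL|=31/4
  updated: d(FJL,G)=6, d(FJL,I)=13/2
3. join FJL+G (d=6, Q=-35/2) ⇒ FGJL; edges |FJL|=15/4, |G|=9/4
  updated: d(FGJL,I)=11/4
4. join FGJL+I (d=11/4) ⇒ FGIJL; edges |FGJL|=11/8, |I|=11/8
final tree: (((F:-11/4,(J:4/3,L:2/3):31/4):15/4,G:9/4):11/8,I:11/8)
total length: 63/4

-11/4,31/4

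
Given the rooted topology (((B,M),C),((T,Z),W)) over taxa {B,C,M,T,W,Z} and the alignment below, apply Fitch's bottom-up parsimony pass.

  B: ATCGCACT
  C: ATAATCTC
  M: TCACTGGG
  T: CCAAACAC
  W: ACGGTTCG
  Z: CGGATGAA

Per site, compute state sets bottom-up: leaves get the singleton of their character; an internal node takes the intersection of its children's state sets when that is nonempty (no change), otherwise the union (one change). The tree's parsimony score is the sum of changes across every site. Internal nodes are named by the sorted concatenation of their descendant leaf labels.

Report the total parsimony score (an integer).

BM@0: {A} ∪ {T} = {A,T} (union, +1)
BCM@0: {A,T} ∩ {A} = {A} (intersection, +0)
TZ@0: {C} ∩ {C} = {C} (intersection, +0)
TWZ@0: {C} ∪ {A} = {A,C} (union, +1)
BCMTWZ@0: {A} ∩ {A,C} = {A} (intersection, +0)
BM@1: {T} ∪ {C} = {C,T} (union, +1)
BCM@1: {C,T} ∩ {T} = {T} (intersection, +0)
TZ@1: {C} ∪ {G} = {C,G} (union, +1)
TWZ@1: {C,G} ∩ {C} = {C} (intersection, +0)
BCMTWZ@1: {T} ∪ {C} = {C,T} (union, +1)
BM@2: {C} ∪ {A} = {A,C} (union, +1)
BCM@2: {A,C} ∩ {A} = {A} (intersection, +0)
TZ@2: {A} ∪ {G} = {A,G} (union, +1)
TWZ@2: {A,G} ∩ {G} = {G} (intersection, +0)
BCMTWZ@2: {A} ∪ {G} = {A,G} (union, +1)
BM@3: {G} ∪ {C} = {C,G} (union, +1)
BCM@3: {C,G} ∪ {A} = {A,C,G} (union, +1)
TZ@3: {A} ∩ {A} = {A} (intersection, +0)
TWZ@3: {A} ∪ {G} = {A,G} (union, +1)
BCMTWZ@3: {A,C,G} ∩ {A,G} = {A,G} (intersection, +0)
BM@4: {C} ∪ {T} = {C,T} (union, +1)
BCM@4: {C,T} ∩ {T} = {T} (intersection, +0)
TZ@4: {A} ∪ {T} = {A,T} (union, +1)
TWZ@4: {A,T} ∩ {T} = {T} (intersection, +0)
BCMTWZ@4: {T} ∩ {T} = {T} (intersection, +0)
BM@5: {A} ∪ {G} = {A,G} (union, +1)
BCM@5: {A,G} ∪ {C} = {A,C,G} (union, +1)
TZ@5: {C} ∪ {G} = {C,G} (union, +1)
TWZ@5: {C,G} ∪ {T} = {C,G,T} (union, +1)
BCMTWZ@5: {A,C,G} ∩ {C,G,T} = {C,G} (intersection, +0)
BM@6: {C} ∪ {G} = {C,G} (union, +1)
BCM@6: {C,G} ∪ {T} = {C,G,T} (union, +1)
TZ@6: {A} ∩ {A} = {A} (intersection, +0)
TWZ@6: {A} ∪ {C} = {A,C} (union, +1)
BCMTWZ@6: {C,G,T} ∩ {A,C} = {C} (intersection, +0)
BM@7: {T} ∪ {G} = {G,T} (union, +1)
BCM@7: {G,T} ∪ {C} = {C,G,T} (union, +1)
TZ@7: {C} ∪ {A} = {A,C} (union, +1)
TWZ@7: {A,C} ∪ {G} = {A,C,G} (union, +1)
BCMTWZ@7: {C,G,T} ∩ {A,C,G} = {C,G} (intersection, +0)
per-site changes: [2, 3, 3, 3, 2, 4, 3, 4]; total = 24

24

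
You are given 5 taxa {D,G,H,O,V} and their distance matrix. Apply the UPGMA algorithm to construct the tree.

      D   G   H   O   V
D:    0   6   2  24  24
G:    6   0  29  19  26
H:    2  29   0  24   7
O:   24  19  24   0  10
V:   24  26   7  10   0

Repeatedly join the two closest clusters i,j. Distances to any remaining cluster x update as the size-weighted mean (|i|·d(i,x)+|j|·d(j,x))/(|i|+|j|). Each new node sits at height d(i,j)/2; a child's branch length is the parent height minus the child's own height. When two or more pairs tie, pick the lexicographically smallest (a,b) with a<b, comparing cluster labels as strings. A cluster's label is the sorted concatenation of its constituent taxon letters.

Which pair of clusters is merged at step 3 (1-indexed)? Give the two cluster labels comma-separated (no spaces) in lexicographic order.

DH,G

step 1: merge (D,H) at d=2; branch lengths D→1, H→1; new cluster DH
  updated: d(DH,G)=35/2, d(DH,O)=24, d(DH,V)=31/2
step 2: merge (O,V) at d=10; branch lengths O→5, V→5; new cluster OV
  updated: d(DH,OV)=79/4, d(G,OV)=45/2
step 3: merge (DH,G) at d=35/2; branch lengths DH→31/4, G→35/4; new cluster DGH
  updated: d(DGH,OV)=62/3
step 4: merge (DGH,OV) at d=62/3; branch lengths DGH→19/12, OV→16/3; new cluster DGHOV
final tree: (((D:1,H:1):31/4,G:35/4):19/12,(O:5,V:5):16/3)
total length: 425/12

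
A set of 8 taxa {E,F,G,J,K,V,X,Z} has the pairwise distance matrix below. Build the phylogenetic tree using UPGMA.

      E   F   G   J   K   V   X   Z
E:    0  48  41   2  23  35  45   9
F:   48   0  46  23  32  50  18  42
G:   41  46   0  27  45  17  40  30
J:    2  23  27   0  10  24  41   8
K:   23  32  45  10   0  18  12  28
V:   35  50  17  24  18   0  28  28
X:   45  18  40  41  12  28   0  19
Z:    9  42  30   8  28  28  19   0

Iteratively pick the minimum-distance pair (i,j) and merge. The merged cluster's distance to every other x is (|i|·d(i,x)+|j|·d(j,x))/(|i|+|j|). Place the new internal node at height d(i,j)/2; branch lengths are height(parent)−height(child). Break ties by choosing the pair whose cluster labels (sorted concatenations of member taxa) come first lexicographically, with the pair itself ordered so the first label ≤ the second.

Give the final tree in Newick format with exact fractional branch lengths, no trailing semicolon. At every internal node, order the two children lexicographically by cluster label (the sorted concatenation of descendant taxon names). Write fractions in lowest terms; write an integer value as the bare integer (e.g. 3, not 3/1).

1. join E+J (d=2) ⇒ EJ; edges |E|=1, |J|=1
  updated: d(EJ,F)=71/2, d(EJ,G)=34, d(EJ,K)=33/2, d(EJ,V)=59/2, d(EJ,X)=43, d(EJ,Z)=17/2
2. join EJ+Z (d=17/2) ⇒ EJZ; edges |EJ|=13/4, |Z|=17/4
  updated: d(EJZ,F)=113/3, d(EJZ,G)=98/3, d(EJZ,K)=61/3, d(EJZ,V)=29, d(EJZ,X)=35
3. join K+X (d=12) ⇒ KX; edges |K|=6, |X|=6
  updated: d(EJZ,KX)=83/3, d(F,KX)=25, d(G,KX)=85/2, d(KX,V)=23
4. join G+V (d=17) ⇒ GV; edges |G|=17/2, |V|=17/2
  updated: d(EJZ,GV)=185/6, d(F,GV)=48, d(GV,KX)=131/4
5. join F+KX (d=25) ⇒ FKX; edges |F|=25/2, |KX|=13/2
  updated: d(EJZ,FKX)=31, d(FKX,GV)=227/6
6. join EJZ+GV (d=185/6) ⇒ EGJVZ; edges |EJZ|=67/6, |GV|=83/12
  updated: d(EGJVZ,FKX)=506/15
7. join EGJVZ+FKX (d=506/15) ⇒ EFGJKVXZ; edges |EGJVZ|=29/20, |FKX|=131/30
final tree: ((((E:1,J:1):13/4,Z:17/4):67/6,(G:17/2,V:17/2):83/12):29/20,(F:25/2,(K:6,X:6):13/2):131/30)
total length: 407/5

((((E:1,J:1):13/4,Z:17/4):67/6,(G:17/2,V:17/2):83/12):29/20,(F:25/2,(K:6,X:6):13/2):131/30)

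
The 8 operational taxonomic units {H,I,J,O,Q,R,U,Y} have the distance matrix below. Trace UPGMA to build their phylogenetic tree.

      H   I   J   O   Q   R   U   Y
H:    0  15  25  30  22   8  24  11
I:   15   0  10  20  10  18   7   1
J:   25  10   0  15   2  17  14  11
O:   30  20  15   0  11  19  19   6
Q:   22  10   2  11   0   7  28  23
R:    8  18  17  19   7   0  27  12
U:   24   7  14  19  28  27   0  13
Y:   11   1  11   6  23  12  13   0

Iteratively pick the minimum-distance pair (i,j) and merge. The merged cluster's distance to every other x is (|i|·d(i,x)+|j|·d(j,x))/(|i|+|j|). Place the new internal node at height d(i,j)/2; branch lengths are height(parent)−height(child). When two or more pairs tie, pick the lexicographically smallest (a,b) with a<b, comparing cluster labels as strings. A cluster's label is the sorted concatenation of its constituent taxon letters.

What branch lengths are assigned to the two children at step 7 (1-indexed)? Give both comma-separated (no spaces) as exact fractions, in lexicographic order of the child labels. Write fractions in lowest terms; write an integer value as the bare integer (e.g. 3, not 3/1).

131/24,13/8

iteration 1: select I,Y (d=1); attach at lengths (1/2, 1/2); label the merged cluster IY
  updated: d(H,IY)=13, d(IY,J)=21/2, d(IY,O)=13, d(IY,Q)=33/2, d(IY,R)=15, d(IY,U)=10
iteration 2: select J,Q (d=2); attach at lengths (1, 1); label the merged cluster JQ
  updated: d(H,JQ)=47/2, d(IY,JQ)=27/2, d(JQ,O)=13, d(JQ,R)=12, d(JQ,U)=21
iteration 3: select H,R (d=8); attach at lengths (4, 4); label the merged cluster HR
  updated: d(HR,IY)=14, d(HR,JQ)=71/4, d(HR,O)=49/2, d(HR,U)=51/2
iteration 4: select IY,U (d=10); attach at lengths (9/2, 5); label the merged cluster IUY
  updated: d(HR,IUY)=107/6, d(IUY,JQ)=16, d(IUY,O)=15
iteration 5: select JQ,O (d=13); attach at lengths (11/2, 13/2); label the merged cluster JOQ
  updated: d(HR,JOQ)=20, d(IUY,JOQ)=47/3
iteration 6: select IUY,JOQ (d=47/3); attach at lengths (17/6, 4/3); label the merged cluster IJOQUY
  updated: d(HR,IJOQUY)=227/12
iteration 7: select HR,IJOQUY (d=227/12); attach at lengths (131/24, 13/8); label the merged cluster HIJOQRUY
final tree: ((H:4,R:4):131/24,(((I:1/2,Y:1/2):9/2,U:5):17/6,((J:1,Q:1):11/2,O:13/2):4/3):13/8)
total length: 175/4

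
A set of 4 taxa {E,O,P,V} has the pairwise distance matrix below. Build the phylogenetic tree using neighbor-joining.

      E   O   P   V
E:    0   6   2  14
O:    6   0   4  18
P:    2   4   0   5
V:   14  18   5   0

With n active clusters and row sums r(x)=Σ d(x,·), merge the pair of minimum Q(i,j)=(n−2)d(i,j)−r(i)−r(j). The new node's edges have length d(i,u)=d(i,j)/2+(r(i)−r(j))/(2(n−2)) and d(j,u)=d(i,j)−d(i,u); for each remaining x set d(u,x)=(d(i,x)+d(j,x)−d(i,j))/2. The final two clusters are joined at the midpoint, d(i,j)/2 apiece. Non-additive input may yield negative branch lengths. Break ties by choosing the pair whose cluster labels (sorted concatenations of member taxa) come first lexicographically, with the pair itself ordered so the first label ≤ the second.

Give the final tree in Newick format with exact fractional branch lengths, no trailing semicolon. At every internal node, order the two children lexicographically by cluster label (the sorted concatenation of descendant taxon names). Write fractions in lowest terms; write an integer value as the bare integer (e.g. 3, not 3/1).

(((E:3/2,O:9/2):4,P:-4):9/2,V:9/2)

step 1: merge (E,O) at d=6, Q=-38; branch lengths E→3/2, O→9/2; new cluster EO
  updated: d(EO,P)=0, d(EO,V)=13
step 2: merge (EO,P) at d=0, Q=-18; branch lengths EO→4, P→-4; new cluster EOP
  updated: d(EOP,V)=9
step 3: merge (EOP,V) at d=9; branch lengths EOP→9/2, V→9/2; new cluster EOPV
final tree: (((E:3/2,O:9/2):4,P:-4):9/2,V:9/2)
total length: 15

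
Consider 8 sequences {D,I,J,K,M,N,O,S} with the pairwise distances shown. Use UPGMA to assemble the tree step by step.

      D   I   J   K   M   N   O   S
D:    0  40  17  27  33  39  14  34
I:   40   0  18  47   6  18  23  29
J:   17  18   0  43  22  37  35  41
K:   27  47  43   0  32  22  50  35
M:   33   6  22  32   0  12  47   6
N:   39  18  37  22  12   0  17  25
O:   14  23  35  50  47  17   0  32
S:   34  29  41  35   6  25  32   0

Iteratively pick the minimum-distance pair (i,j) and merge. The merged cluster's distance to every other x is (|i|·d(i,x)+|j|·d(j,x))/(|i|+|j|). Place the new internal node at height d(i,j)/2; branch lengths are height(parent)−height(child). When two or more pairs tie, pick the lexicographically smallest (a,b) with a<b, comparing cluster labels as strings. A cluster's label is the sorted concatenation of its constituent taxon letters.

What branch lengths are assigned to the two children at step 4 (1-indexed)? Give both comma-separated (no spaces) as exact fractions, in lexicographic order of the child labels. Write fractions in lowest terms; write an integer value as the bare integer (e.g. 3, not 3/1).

5/2,10

iteration 1: select I,M (d=6); attach at lengths (3, 3); label the merged cluster IM
  updated: d(D,IM)=73/2, d(IM,J)=20, d(IM,K)=79/2, d(IM,N)=15, d(IM,O)=35, d(IM,S)=35/2
iteration 2: select D,O (d=14); attach at lengths (7, 7); label the merged cluster DO
  updated: d(DO,IM)=143/4, d(DO,J)=26, d(DO,K)=77/2, d(DO,N)=28, d(DO,S)=33
iteration 3: select IM,N (d=15); attach at lengths (9/2, 15/2); label the merged cluster IMN
  updated: d(DO,IMN)=199/6, d(IMN,J)=77/3, d(IMN,K)=101/3, d(IMN,S)=20
iteration 4: select IMN,S (d=20); attach at lengths (5/2, 10); label the merged cluster IMNS
  updated: d(DO,IMNS)=265/8, d(IMNS,J)=59/2, d(IMNS,K)=34
iteration 5: select DO,J (d=26); attach at lengths (6, 13); label the merged cluster DJO
  updated: d(DJO,IMNS)=383/12, d(DJO,K)=40
iteration 6: select DJO,IMNS (d=383/12); attach at lengths (71/24, 143/24); label the merged cluster DIJMNOS
  updated: d(DIJMNOS,K)=256/7
iteration 7: select DIJMNOS,K (d=256/7); attach at lengths (391/168, 128/7); label the merged cluster DIJKMNOS
final tree: ((((D:7,O:7):6,J:13):71/24,(((I:3,M:3):9/2,N:15/2):5/2,S:10):143/24):391/168,K:128/7)
total length: 15629/168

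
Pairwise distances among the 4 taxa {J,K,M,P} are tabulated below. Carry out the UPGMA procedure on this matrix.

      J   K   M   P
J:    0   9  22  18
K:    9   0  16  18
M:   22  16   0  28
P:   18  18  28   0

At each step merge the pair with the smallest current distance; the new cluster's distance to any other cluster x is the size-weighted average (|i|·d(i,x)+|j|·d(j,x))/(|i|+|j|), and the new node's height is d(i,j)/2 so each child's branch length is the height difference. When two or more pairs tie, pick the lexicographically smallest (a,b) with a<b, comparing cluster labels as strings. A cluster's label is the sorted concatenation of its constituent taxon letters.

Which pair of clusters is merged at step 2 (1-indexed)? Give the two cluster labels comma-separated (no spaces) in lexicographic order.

JK,P

iteration 1: select J,K (d=9); attach at lengths (9/2, 9/2); label the merged cluster JK
  updated: d(JK,M)=19, d(JK,P)=18
iteration 2: select JK,P (d=18); attach at lengths (9/2, 9); label the merged cluster JKP
  updated: d(JKP,M)=22
iteration 3: select JKP,M (d=22); attach at lengths (2, 11); label the merged cluster JKMP
final tree: (((J:9/2,K:9/2):9/2,P:9):2,M:11)
total length: 71/2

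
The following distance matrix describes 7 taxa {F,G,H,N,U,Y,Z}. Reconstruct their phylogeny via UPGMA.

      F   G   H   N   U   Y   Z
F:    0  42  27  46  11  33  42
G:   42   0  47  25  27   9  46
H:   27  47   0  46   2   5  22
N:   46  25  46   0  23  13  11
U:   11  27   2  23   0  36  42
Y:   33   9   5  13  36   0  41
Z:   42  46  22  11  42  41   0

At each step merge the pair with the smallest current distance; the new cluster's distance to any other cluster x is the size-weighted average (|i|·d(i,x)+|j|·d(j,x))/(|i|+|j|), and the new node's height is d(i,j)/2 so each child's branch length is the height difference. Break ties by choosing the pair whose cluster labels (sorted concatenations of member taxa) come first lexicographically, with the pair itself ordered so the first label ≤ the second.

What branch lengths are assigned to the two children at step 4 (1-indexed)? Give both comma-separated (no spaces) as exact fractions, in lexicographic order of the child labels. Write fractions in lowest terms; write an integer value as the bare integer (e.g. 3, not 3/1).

step 1: merge (H,U) at d=2; branch lengths H→1, U→1; new cluster HU
  updated: d(F,HU)=19, d(G,HU)=37, d(HU,N)=69/2, d(HU,Y)=41/2, d(HU,Z)=32
step 2: merge (G,Y) at d=9; branch lengths G→9/2, Y→9/2; new cluster GY
  updated: d(F,GY)=75/2, d(GY,HU)=115/4, d(GY,N)=19, d(GY,Z)=87/2
step 3: merge (N,Z) at d=11; branch lengths N→11/2, Z→11/2; new cluster NZ
  updated: d(F,NZ)=44, d(GY,NZ)=125/4, d(HU,NZ)=133/4
step 4: merge (F,HU) at d=19; branch lengths F→19/2, HU→17/2; new cluster FHU
  updated: d(FHU,GY)=95/3, d(FHU,NZ)=221/6
step 5: merge (GY,NZ) at d=125/4; branch lengths GY→89/8, NZ→81/8; new cluster GNYZ
  updated: d(FHU,GNYZ)=137/4
step 6: merge (FHU,GNYZ) at d=137/4; branch lengths FHU→61/8, GNYZ→3/2; new cluster FGHNUYZ
final tree: ((F:19/2,(H:1,U:1):17/2):61/8,((G:9/2,Y:9/2):89/8,(N:11/2,Z:11/2):81/8):3/2)
total length: 563/8

19/2,17/2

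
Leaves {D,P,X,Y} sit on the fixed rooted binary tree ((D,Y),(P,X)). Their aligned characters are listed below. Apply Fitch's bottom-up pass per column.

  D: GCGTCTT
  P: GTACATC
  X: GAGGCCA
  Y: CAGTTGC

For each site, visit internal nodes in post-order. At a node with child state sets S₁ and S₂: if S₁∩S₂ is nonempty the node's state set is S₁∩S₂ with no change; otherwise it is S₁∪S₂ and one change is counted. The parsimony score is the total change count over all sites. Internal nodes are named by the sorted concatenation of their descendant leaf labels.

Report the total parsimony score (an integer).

DY@0: {G} ∪ {C} = {C,G} (union, +1)
PX@0: {G} ∩ {G} = {G} (intersection, +0)
DPXY@0: {C,G} ∩ {G} = {G} (intersection, +0)
DY@1: {C} ∪ {A} = {A,C} (union, +1)
PX@1: {T} ∪ {A} = {A,T} (union, +1)
DPXY@1: {A,C} ∩ {A,T} = {A} (intersection, +0)
DY@2: {G} ∩ {G} = {G} (intersection, +0)
PX@2: {A} ∪ {G} = {A,G} (union, +1)
DPXY@2: {G} ∩ {A,G} = {G} (intersection, +0)
DY@3: {T} ∩ {T} = {T} (intersection, +0)
PX@3: {C} ∪ {G} = {C,G} (union, +1)
DPXY@3: {T} ∪ {C,G} = {C,G,T} (union, +1)
DY@4: {C} ∪ {T} = {C,T} (union, +1)
PX@4: {A} ∪ {C} = {A,C} (union, +1)
DPXY@4: {C,T} ∩ {A,C} = {C} (intersection, +0)
DY@5: {T} ∪ {G} = {G,T} (union, +1)
PX@5: {T} ∪ {C} = {C,T} (union, +1)
DPXY@5: {G,T} ∩ {C,T} = {T} (intersection, +0)
DY@6: {T} ∪ {C} = {C,T} (union, +1)
PX@6: {C} ∪ {A} = {A,C} (union, +1)
DPXY@6: {C,T} ∩ {A,C} = {C} (intersection, +0)
per-site changes: [1, 2, 1, 2, 2, 2, 2]; total = 12

12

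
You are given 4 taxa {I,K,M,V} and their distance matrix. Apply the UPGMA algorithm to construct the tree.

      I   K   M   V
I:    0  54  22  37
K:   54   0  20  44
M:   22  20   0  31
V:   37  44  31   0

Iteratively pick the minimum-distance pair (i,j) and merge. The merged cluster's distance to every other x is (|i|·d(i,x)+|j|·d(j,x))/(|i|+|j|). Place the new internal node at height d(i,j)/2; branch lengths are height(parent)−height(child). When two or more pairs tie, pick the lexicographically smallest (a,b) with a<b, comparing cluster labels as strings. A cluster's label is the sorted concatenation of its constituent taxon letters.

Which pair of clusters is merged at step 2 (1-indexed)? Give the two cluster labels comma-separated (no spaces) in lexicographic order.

iteration 1: select K,M (d=20); attach at lengths (10, 10); label the merged cluster KM
  updated: d(I,KM)=38, d(KM,V)=75/2
iteration 2: select I,V (d=37); attach at lengths (37/2, 37/2); label the merged cluster IV
  updated: d(IV,KM)=151/4
iteration 3: select IV,KM (d=151/4); attach at lengths (3/8, 71/8); label the merged cluster IKMV
final tree: ((I:37/2,V:37/2):3/8,(K:10,M:10):71/8)
total length: 265/4

I,V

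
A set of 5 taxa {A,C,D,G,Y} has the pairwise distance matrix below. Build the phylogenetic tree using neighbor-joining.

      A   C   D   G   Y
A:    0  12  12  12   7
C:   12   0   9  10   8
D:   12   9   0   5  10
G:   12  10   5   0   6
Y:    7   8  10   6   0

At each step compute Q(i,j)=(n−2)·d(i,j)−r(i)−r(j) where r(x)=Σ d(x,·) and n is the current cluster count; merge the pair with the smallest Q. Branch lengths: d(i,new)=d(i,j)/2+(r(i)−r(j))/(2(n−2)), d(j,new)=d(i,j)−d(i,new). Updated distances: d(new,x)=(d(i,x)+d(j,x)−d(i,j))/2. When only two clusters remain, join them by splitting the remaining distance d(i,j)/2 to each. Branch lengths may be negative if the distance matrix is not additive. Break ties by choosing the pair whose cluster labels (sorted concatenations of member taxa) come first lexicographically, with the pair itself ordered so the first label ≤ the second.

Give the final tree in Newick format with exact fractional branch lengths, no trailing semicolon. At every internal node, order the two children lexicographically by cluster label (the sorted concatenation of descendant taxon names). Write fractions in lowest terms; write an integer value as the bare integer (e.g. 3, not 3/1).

step 1: merge (D,G) at d=5, Q=-54; branch lengths D→3, G→2; new cluster DG
  updated: d(A,DG)=19/2, d(C,DG)=7, d(DG,Y)=11/2
step 2: merge (A,Y) at d=7, Q=-35; branch lengths A→11/2, Y→3/2; new cluster AY
  updated: d(AY,C)=13/2, d(AY,DG)=4
step 3: merge (AY,C) at d=13/2, Q=-35/2; branch lengths AY→7/4, C→19/4; new cluster ACY
  updated: d(ACY,DG)=9/4
step 4: merge (ACY,DG) at d=9/4; branch lengths ACY→9/8, DG→9/8; new cluster ACDGY
final tree: (((A:11/2,Y:3/2):7/4,C:19/4):9/8,(D:3,G:2):9/8)
total length: 83/4

(((A:11/2,Y:3/2):7/4,C:19/4):9/8,(D:3,G:2):9/8)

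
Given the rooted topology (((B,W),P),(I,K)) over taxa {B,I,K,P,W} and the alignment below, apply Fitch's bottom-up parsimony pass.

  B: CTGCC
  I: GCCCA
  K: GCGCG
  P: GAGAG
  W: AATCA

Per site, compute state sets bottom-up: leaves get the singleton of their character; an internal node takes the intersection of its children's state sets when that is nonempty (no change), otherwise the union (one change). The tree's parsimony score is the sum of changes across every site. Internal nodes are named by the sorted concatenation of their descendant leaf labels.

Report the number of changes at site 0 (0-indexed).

[col 0] BW: children B:{C}, W:{A} ∪→ {A,C}; cost 1
[col 0] BPW: children BW:{A,C}, P:{G} ∪→ {A,C,G}; cost 1
[col 0] IK: children I:{G}, K:{G} ∩→ {G}; cost 0
[col 0] BIKPW: children BPW:{A,C,G}, IK:{G} ∩→ {G}; cost 0
[col 1] BW: children B:{T}, W:{A} ∪→ {A,T}; cost 1
[col 1] BPW: children BW:{A,T}, P:{A} ∩→ {A}; cost 0
[col 1] IK: children I:{C}, K:{C} ∩→ {C}; cost 0
[col 1] BIKPW: children BPW:{A}, IK:{C} ∪→ {A,C}; cost 1
[col 2] BW: children B:{G}, W:{T} ∪→ {G,T}; cost 1
[col 2] BPW: children BW:{G,T}, P:{G} ∩→ {G}; cost 0
[col 2] IK: children I:{C}, K:{G} ∪→ {C,G}; cost 1
[col 2] BIKPW: children BPW:{G}, IK:{C,G} ∩→ {G}; cost 0
[col 3] BW: children B:{C}, W:{C} ∩→ {C}; cost 0
[col 3] BPW: children BW:{C}, P:{A} ∪→ {A,C}; cost 1
[col 3] IK: children I:{C}, K:{C} ∩→ {C}; cost 0
[col 3] BIKPW: children BPW:{A,C}, IK:{C} ∩→ {C}; cost 0
[col 4] BW: children B:{C}, W:{A} ∪→ {A,C}; cost 1
[col 4] BPW: children BW:{A,C}, P:{G} ∪→ {A,C,G}; cost 1
[col 4] IK: children I:{A}, K:{G} ∪→ {A,G}; cost 1
[col 4] BIKPW: children BPW:{A,C,G}, IK:{A,G} ∩→ {A,G}; cost 0
per-site changes: [2, 2, 2, 1, 3]; total = 10

2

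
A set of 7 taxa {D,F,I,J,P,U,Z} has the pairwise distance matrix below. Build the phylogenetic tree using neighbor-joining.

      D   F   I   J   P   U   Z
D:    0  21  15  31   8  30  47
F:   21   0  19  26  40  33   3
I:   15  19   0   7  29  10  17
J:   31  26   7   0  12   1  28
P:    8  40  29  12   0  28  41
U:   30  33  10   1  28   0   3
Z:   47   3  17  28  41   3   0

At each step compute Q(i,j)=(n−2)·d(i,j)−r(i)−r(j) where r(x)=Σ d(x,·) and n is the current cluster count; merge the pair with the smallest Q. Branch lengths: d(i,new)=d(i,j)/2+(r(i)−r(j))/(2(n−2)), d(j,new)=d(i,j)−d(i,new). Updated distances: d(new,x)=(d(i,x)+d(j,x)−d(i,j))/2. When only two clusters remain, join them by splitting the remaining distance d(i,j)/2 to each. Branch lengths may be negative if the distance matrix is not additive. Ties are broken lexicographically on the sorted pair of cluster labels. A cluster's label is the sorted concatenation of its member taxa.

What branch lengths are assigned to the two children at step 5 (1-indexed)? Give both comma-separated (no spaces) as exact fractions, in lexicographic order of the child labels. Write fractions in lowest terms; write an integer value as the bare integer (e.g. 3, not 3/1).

15/16,237/16

iteration 1: select D,P (d=8, Q=-270); attach at lengths (17/5, 23/5); label the merged cluster DP
  updated: d(DP,F)=53/2, d(DP,I)=18, d(DP,J)=35/2, d(DP,U)=25, d(DP,Z)=40
iteration 2: select F,Z (d=3, Q=-373/2); attach at lengths (57/16, -9/16); label the merged cluster FZ
  updated: d(DP,FZ)=127/4, d(FZ,I)=33/2, d(FZ,J)=51/2, d(FZ,U)=33/2
iteration 3: select J,U (d=1, Q=-201/2); attach at lengths (1/4, 3/4); label the merged cluster JU
  updated: d(DP,JU)=83/4, d(FZ,JU)=41/2, d(I,JU)=8
iteration 4: select DP,JU (d=83/4, Q=-313/4); attach at lengths (251/16, 81/16); label the merged cluster DJPU
  updated: d(DJPU,FZ)=63/4, d(DJPU,I)=21/8
iteration 5: select DJPU,FZ (d=63/4, Q=-279/8); attach at lengths (15/16, 237/16); label the merged cluster DFJPUZ
  updated: d(DFJPUZ,I)=27/16
iteration 6: select DFJPUZ,I (d=27/16); attach at lengths (27/32, 27/32); label the merged cluster DFIJPUZ
final tree: ((((D:17/5,P:23/5):251/16,(J:1/4,U:3/4):81/16):15/16,(F:57/16,Z:-9/16):237/16):27/32,I:27/32)
total length: 803/16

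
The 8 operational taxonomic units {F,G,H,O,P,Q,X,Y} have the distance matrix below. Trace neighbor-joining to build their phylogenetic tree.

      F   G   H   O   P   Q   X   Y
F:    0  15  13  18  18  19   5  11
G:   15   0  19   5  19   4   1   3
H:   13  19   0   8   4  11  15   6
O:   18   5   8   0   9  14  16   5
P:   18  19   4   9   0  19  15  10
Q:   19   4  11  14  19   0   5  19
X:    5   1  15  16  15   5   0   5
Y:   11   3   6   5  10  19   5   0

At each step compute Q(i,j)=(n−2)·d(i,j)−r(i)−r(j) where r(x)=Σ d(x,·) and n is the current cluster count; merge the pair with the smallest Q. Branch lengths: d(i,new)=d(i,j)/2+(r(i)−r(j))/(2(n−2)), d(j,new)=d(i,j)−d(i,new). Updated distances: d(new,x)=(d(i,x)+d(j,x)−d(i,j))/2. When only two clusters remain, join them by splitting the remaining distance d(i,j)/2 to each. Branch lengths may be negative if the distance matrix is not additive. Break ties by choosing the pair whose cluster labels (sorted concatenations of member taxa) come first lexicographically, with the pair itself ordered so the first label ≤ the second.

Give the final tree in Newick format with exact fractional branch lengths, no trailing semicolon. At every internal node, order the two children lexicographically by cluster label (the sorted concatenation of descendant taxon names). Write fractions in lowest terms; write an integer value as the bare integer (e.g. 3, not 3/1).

iteration 1: select H,P (d=4, Q=-146); attach at lengths (1/2, 7/2); label the merged cluster HP
  updated: d(F,HP)=27/2, d(G,HP)=17, d(HP,O)=13/2, d(HP,Q)=13, d(HP,X)=13, d(HP,Y)=6
iteration 2: select F,X (d=5, Q=-203/2); attach at lengths (123/20, -23/20); label the merged cluster FX
  updated: d(FX,G)=11/2, d(FX,HP)=43/4, d(FX,O)=29/2, d(FX,Q)=19/2, d(FX,Y)=11/2
iteration 3: select G,Q (d=4, Q=-78); attach at lengths (-9/8, 41/8); label the merged cluster GQ
  updated: d(FX,GQ)=11/2, d(GQ,HP)=13, d(GQ,O)=15/2, d(GQ,Y)=9
iteration 4: select FX,GQ (d=11/2, Q=-219/4); attach at lengths (71/24, 61/24); label the merged cluster FGQX
  updated: d(FGQX,HP)=73/8, d(FGQX,O)=33/4, d(FGQX,Y)=9/2
iteration 5: select FGQX,Y (d=9/2, Q=-227/8); attach at lengths (123/32, 21/32); label the merged cluster FGQXY
  updated: d(FGQXY,HP)=85/16, d(FGQXY,O)=35/8
iteration 6: select FGQXY,HP (d=85/16, Q=-259/16); attach at lengths (51/32, 119/32); label the merged cluster FGHPQXY
  updated: d(FGHPQXY,O)=89/32
iteration 7: select FGHPQXY,O (d=89/32); attach at lengths (89/64, 89/64); label the merged cluster FGHOPQXY
final tree: (((((F:123/20,X:-23/20):71/24,(G:-9/8,Q:41/8):61/24):123/32,Y:21/32):51/32,(H:1/2,P:7/2):119/32):89/64,O:89/64)
total length: 995/32

(((((F:123/20,X:-23/20):71/24,(G:-9/8,Q:41/8):61/24):123/32,Y:21/32):51/32,(H:1/2,P:7/2):119/32):89/64,O:89/64)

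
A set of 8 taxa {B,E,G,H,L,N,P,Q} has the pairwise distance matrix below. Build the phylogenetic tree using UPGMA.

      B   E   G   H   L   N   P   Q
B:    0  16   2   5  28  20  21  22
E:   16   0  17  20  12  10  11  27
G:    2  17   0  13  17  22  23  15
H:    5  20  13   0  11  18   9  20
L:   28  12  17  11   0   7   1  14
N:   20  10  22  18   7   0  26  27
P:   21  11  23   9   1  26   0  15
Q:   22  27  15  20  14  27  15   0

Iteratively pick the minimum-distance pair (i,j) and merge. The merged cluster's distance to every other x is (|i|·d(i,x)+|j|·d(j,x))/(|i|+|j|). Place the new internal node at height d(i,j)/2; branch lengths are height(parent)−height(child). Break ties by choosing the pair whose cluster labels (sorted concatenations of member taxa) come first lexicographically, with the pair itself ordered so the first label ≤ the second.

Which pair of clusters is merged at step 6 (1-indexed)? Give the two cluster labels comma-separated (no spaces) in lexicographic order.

1. join L+P (d=1) ⇒ LP; edges |L|=1/2, |P|=1/2
  updated: d(B,LP)=49/2, d(E,LP)=23/2, d(G,LP)=20, d(H,LP)=10, d(LP,N)=33/2, d(LP,Q)=29/2
2. join B+G (d=2) ⇒ BG; edges |B|=1, |G|=1
  updated: d(BG,E)=33/2, d(BG,H)=9, d(BG,LP)=89/4, d(BG,N)=21, d(BG,Q)=37/2
3. join BG+H (d=9) ⇒ BGH; edges |BG|=7/2, |H|=9/2
  updated: d(BGH,E)=53/3, d(BGH,LP)=109/6, d(BGH,N)=20, d(BGH,Q)=19
4. join E+N (d=10) ⇒ EN; edges |E|=5, |N|=5
  updated: d(BGH,EN)=113/6, d(EN,LP)=14, d(EN,Q)=27
5. join EN+LP (d=14) ⇒ ELNP; edges |EN|=2, |LP|=13/2
  updated: d(BGH,ELNP)=37/2, d(ELNP,Q)=83/4
6. join BGH+ELNP (d=37/2) ⇒ BEGHLNP; edges |BGH|=19/4, |ELNP|=9/4
  updated: d(BEGHLNP,Q)=20
7. join BEGHLNP+Q (d=20) ⇒ BEGHLNPQ; edges |BEGHLNP|=3/4, |Q|=10
final tree: ((((B:1,G:1):7/2,H:9/2):19/4,((E:5,N:5):2,(L:1/2,P:1/2):13/2):9/4):3/4,Q:10)
total length: 189/4

BGH,ELNP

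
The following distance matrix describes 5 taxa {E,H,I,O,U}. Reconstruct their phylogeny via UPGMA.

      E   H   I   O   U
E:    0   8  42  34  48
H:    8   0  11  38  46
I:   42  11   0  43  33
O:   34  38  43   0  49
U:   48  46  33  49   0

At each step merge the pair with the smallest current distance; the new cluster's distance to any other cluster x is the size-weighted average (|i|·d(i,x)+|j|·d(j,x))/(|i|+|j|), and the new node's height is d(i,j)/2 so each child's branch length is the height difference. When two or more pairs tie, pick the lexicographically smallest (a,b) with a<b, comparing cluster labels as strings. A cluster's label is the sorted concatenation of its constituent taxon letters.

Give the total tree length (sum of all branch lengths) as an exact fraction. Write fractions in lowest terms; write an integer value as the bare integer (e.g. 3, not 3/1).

965/12

step 1: merge (E,H) at d=8; branch lengths E→4, H→4; new cluster EH
  updated: d(EH,I)=53/2, d(EH,O)=36, d(EH,U)=47
step 2: merge (EH,I) at d=53/2; branch lengths EH→37/4, I→53/4; new cluster EHI
  updated: d(EHI,O)=115/3, d(EHI,U)=127/3
step 3: merge (EHI,O) at d=115/3; branch lengths EHI→71/12, O→115/6; new cluster EHIO
  updated: d(EHIO,U)=44
step 4: merge (EHIO,U) at d=44; branch lengths EHIO→17/6, U→22; new cluster EHIOU
final tree: ((((E:4,H:4):37/4,I:53/4):71/12,O:115/6):17/6,U:22)
total length: 965/12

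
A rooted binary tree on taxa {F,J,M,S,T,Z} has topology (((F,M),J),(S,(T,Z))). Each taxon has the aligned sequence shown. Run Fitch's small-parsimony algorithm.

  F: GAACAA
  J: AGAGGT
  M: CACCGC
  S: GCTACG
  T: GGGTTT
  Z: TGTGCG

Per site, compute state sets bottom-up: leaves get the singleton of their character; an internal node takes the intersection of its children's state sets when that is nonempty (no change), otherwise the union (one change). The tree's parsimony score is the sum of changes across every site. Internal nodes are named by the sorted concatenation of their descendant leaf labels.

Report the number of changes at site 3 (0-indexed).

site 0, node FM: F={G} ∪ M={C} → {C,G} (+1)
site 0, node FJM: FM={C,G} ∪ J={A} → {A,C,G} (+1)
site 0, node TZ: T={G} ∪ Z={T} → {G,T} (+1)
site 0, node STZ: S={G} ∩ TZ={G,T} → {G} (+0)
site 0, node FJMSTZ: FJM={A,C,G} ∩ STZ={G} → {G} (+0)
site 1, node FM: F={A} ∩ M={A} → {A} (+0)
site 1, node FJM: FM={A} ∪ J={G} → {A,G} (+1)
site 1, node TZ: T={G} ∩ Z={G} → {G} (+0)
site 1, node STZ: S={C} ∪ TZ={G} → {C,G} (+1)
site 1, node FJMSTZ: FJM={A,G} ∩ STZ={C,G} → {G} (+0)
site 2, node FM: F={A} ∪ M={C} → {A,C} (+1)
site 2, node FJM: FM={A,C} ∩ J={A} → {A} (+0)
site 2, node TZ: T={G} ∪ Z={T} → {G,T} (+1)
site 2, node STZ: S={T} ∩ TZ={G,T} → {T} (+0)
site 2, node FJMSTZ: FJM={A} ∪ STZ={T} → {A,T} (+1)
site 3, node FM: F={C} ∩ M={C} → {C} (+0)
site 3, node FJM: FM={C} ∪ J={G} → {C,G} (+1)
site 3, node TZ: T={T} ∪ Z={G} → {G,T} (+1)
site 3, node STZ: S={A} ∪ TZ={G,T} → {A,G,T} (+1)
site 3, node FJMSTZ: FJM={C,G} ∩ STZ={A,G,T} → {G} (+0)
site 4, node FM: F={A} ∪ M={G} → {A,G} (+1)
site 4, node FJM: FM={A,G} ∩ J={G} → {G} (+0)
site 4, node TZ: T={T} ∪ Z={C} → {C,T} (+1)
site 4, node STZ: S={C} ∩ TZ={C,T} → {C} (+0)
site 4, node FJMSTZ: FJM={G} ∪ STZ={C} → {C,G} (+1)
site 5, node FM: F={A} ∪ M={C} → {A,C} (+1)
site 5, node FJM: FM={A,C} ∪ J={T} → {A,C,T} (+1)
site 5, node TZ: T={T} ∪ Z={G} → {G,T} (+1)
site 5, node STZ: S={G} ∩ TZ={G,T} → {G} (+0)
site 5, node FJMSTZ: FJM={A,C,T} ∪ STZ={G} → {A,C,G,T} (+1)
per-site changes: [3, 2, 3, 3, 3, 4]; total = 18

3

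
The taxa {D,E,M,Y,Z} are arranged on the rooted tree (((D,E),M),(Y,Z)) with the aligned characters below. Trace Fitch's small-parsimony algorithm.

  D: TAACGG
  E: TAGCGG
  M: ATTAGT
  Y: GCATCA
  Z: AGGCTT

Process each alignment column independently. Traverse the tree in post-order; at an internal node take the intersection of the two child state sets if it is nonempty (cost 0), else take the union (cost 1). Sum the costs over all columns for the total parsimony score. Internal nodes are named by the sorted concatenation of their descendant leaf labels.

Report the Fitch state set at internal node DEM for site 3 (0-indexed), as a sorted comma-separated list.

[col 0] DE: children D:{T}, E:{T} ∩→ {T}; cost 0
[col 0] DEM: children DE:{T}, M:{A} ∪→ {A,T}; cost 1
[col 0] YZ: children Y:{G}, Z:{A} ∪→ {A,G}; cost 1
[col 0] DEMYZ: children DEM:{A,T}, YZ:{A,G} ∩→ {A}; cost 0
[col 1] DE: children D:{A}, E:{A} ∩→ {A}; cost 0
[col 1] DEM: children DE:{A}, M:{T} ∪→ {A,T}; cost 1
[col 1] YZ: children Y:{C}, Z:{G} ∪→ {C,G}; cost 1
[col 1] DEMYZ: children DEM:{A,T}, YZ:{C,G} ∪→ {A,C,G,T}; cost 1
[col 2] DE: children D:{A}, E:{G} ∪→ {A,G}; cost 1
[col 2] DEM: children DE:{A,G}, M:{T} ∪→ {A,G,T}; cost 1
[col 2] YZ: children Y:{A}, Z:{G} ∪→ {A,G}; cost 1
[col 2] DEMYZ: children DEM:{A,G,T}, YZ:{A,G} ∩→ {A,G}; cost 0
[col 3] DE: children D:{C}, E:{C} ∩→ {C}; cost 0
[col 3] DEM: children DE:{C}, M:{A} ∪→ {A,C}; cost 1
[col 3] YZ: children Y:{T}, Z:{C} ∪→ {C,T}; cost 1
[col 3] DEMYZ: children DEM:{A,C}, YZ:{C,T} ∩→ {C}; cost 0
[col 4] DE: children D:{G}, E:{G} ∩→ {G}; cost 0
[col 4] DEM: children DE:{G}, M:{G} ∩→ {G}; cost 0
[col 4] YZ: children Y:{C}, Z:{T} ∪→ {C,T}; cost 1
[col 4] DEMYZ: children DEM:{G}, YZ:{C,T} ∪→ {C,G,T}; cost 1
[col 5] DE: children D:{G}, E:{G} ∩→ {G}; cost 0
[col 5] DEM: children DE:{G}, M:{T} ∪→ {G,T}; cost 1
[col 5] YZ: children Y:{A}, Z:{T} ∪→ {A,T}; cost 1
[col 5] DEMYZ: children DEM:{G,T}, YZ:{A,T} ∩→ {T}; cost 0
per-site changes: [2, 3, 3, 2, 2, 2]; total = 14

A,C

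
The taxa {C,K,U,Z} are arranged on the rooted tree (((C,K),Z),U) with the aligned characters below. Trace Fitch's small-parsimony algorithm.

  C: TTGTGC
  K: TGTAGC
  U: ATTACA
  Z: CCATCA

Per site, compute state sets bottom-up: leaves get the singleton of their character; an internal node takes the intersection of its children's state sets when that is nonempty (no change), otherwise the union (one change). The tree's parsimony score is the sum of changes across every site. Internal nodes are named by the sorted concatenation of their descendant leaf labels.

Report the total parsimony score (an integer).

10

site 0, node CK: C={T} ∩ K={T} → {T} (+0)
site 0, node CKZ: CK={T} ∪ Z={C} → {C,T} (+1)
site 0, node CKUZ: CKZ={C,T} ∪ U={A} → {A,C,T} (+1)
site 1, node CK: C={T} ∪ K={G} → {G,T} (+1)
site 1, node CKZ: CK={G,T} ∪ Z={C} → {C,G,T} (+1)
site 1, node CKUZ: CKZ={C,G,T} ∩ U={T} → {T} (+0)
site 2, node CK: C={G} ∪ K={T} → {G,T} (+1)
site 2, node CKZ: CK={G,T} ∪ Z={A} → {A,G,T} (+1)
site 2, node CKUZ: CKZ={A,G,T} ∩ U={T} → {T} (+0)
site 3, node CK: C={T} ∪ K={A} → {A,T} (+1)
site 3, node CKZ: CK={A,T} ∩ Z={T} → {T} (+0)
site 3, node CKUZ: CKZ={T} ∪ U={A} → {A,T} (+1)
site 4, node CK: C={G} ∩ K={G} → {G} (+0)
site 4, node CKZ: CK={G} ∪ Z={C} → {C,G} (+1)
site 4, node CKUZ: CKZ={C,G} ∩ U={C} → {C} (+0)
site 5, node CK: C={C} ∩ K={C} → {C} (+0)
site 5, node CKZ: CK={C} ∪ Z={A} → {A,C} (+1)
site 5, node CKUZ: CKZ={A,C} ∩ U={A} → {A} (+0)
per-site changes: [2, 2, 2, 2, 1, 1]; total = 10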